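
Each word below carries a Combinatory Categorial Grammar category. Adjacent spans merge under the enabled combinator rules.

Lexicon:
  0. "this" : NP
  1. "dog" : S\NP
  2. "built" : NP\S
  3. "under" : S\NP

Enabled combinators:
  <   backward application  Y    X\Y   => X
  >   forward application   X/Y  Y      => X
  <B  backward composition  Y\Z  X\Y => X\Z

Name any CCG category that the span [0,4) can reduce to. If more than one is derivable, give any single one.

[0,4] S   <
  [0,1] "this" : NP
  [1,4] S\NP   <B
    [1,3] NP\NP   <B
      [1,2] "dog" : S\NP
      [2,3] "built" : NP\S
    [3,4] "under" : S\NP

S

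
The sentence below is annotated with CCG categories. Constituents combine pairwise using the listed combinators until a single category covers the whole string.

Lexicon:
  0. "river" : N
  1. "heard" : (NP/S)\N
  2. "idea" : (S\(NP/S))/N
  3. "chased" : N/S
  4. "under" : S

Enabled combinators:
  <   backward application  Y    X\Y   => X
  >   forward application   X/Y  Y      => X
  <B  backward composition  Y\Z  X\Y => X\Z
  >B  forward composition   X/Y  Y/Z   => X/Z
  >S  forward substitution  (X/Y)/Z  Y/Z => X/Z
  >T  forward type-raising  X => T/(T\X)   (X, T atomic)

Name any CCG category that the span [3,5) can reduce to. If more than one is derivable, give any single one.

N

[0,5] S   >
  [0,1] S/(S\N)   >T
    [0,1] "river" : N
  [1,5] S\N   <B
    [1,2] "heard" : (NP/S)\N
    [2,5] S\(NP/S)   >
      [2,3] "idea" : (S\(NP/S))/N
      [3,5] N   >
        [3,4] "chased" : N/S
        [4,5] "under" : S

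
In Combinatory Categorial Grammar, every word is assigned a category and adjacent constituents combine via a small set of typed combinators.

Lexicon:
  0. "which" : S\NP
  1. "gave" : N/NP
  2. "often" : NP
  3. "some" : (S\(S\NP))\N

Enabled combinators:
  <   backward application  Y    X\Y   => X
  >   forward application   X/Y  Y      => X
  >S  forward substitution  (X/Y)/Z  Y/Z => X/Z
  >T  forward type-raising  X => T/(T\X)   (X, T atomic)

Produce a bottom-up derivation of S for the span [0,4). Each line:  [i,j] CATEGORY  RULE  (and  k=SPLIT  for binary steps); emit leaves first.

[0,1] S\NP  lex  "which"
[1,2] N/NP  lex  "gave"
[2,3] NP  lex  "often"
[1,3] N  >  k=2
[3,4] (S\(S\NP))\N  lex  "some"
[1,4] S\(S\NP)  <  k=3
[0,4] S  <  k=1

[0,4] S   <
  [0,1] "which" : S\NP
  [1,4] S\(S\NP)   <
    [1,3] N   >
      [1,2] "gave" : N/NP
      [2,3] "often" : NP
    [3,4] "some" : (S\(S\NP))\N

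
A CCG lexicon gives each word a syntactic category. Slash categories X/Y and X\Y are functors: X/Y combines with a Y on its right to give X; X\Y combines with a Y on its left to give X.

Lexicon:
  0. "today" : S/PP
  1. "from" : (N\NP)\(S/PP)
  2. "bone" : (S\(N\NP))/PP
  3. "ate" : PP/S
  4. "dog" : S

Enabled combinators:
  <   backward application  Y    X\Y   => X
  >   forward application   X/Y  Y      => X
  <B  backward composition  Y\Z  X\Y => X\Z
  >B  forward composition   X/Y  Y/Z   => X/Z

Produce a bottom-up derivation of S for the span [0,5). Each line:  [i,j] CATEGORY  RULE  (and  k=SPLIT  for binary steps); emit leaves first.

[0,1] S/PP  lex  "today"
[1,2] (N\NP)\(S/PP)  lex  "from"
[0,2] N\NP  <  k=1
[2,3] (S\(N\NP))/PP  lex  "bone"
[3,4] PP/S  lex  "ate"
[4,5] S  lex  "dog"
[3,5] PP  >  k=4
[2,5] S\(N\NP)  >  k=3
[0,5] S  <  k=2

[0,5] S   <
  [0,2] N\NP   <
    [0,1] "today" : S/PP
    [1,2] "from" : (N\NP)\(S/PP)
  [2,5] S\(N\NP)   >
    [2,3] "bone" : (S\(N\NP))/PP
    [3,5] PP   >
      [3,4] "ate" : PP/S
      [4,5] "dog" : S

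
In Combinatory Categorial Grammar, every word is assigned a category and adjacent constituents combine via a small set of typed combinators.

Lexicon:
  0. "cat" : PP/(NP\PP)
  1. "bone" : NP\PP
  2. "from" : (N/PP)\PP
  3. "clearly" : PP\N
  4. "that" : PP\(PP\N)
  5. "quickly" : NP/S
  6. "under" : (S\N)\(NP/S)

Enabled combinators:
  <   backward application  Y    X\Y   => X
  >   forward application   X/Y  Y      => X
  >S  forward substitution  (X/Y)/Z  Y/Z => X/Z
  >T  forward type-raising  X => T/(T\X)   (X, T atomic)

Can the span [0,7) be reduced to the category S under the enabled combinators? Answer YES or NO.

[0,7] S   <
  [0,5] N   >
    [0,3] N/PP   <
      [0,2] PP   >
        [0,1] "cat" : PP/(NP\PP)
        [1,2] "bone" : NP\PP
      [2,3] "from" : (N/PP)\PP
    [3,5] PP   <
      [3,4] "clearly" : PP\N
      [4,5] "that" : PP\(PP\N)
  [5,7] S\N   <
    [5,6] "quickly" : NP/S
    [6,7] "under" : (S\N)\(NP/S)

YES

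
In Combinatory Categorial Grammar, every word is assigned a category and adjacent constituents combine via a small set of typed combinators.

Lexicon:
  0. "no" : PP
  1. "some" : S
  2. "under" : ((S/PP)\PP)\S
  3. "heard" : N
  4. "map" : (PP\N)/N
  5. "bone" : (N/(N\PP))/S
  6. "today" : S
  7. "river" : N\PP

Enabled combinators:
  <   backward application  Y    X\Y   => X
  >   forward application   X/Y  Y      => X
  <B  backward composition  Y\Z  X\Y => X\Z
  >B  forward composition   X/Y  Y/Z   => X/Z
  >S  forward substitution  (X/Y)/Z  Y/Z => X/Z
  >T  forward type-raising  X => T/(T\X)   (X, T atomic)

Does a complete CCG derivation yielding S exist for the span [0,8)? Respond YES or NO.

YES

[0,8] S   >
  [0,3] S/PP   <
    [0,1] "no" : PP
    [1,3] (S/PP)\PP   <
      [1,2] "some" : S
      [2,3] "under" : ((S/PP)\PP)\S
  [3,8] PP   <
    [3,4] "heard" : N
    [4,8] PP\N   >
      [4,5] "map" : (PP\N)/N
      [5,8] N   >
        [5,7] N/(N\PP)   >
          [5,6] "bone" : (N/(N\PP))/S
          [6,7] "today" : S
        [7,8] "river" : N\PP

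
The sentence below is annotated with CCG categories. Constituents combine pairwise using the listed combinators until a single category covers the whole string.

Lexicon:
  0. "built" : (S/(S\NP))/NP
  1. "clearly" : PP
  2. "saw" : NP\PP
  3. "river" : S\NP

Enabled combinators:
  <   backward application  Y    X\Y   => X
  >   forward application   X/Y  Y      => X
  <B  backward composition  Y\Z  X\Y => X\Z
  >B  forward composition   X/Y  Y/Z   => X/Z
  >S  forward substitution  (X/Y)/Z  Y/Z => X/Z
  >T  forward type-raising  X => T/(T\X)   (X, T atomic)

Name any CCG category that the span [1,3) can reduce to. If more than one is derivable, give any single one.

[0,4] S   >
  [0,3] S/(S\NP)   >
    [0,1] "built" : (S/(S\NP))/NP
    [1,3] NP   >
      [1,2] NP/(NP\PP)   >T
        [1,2] "clearly" : PP
      [2,3] "saw" : NP\PP
  [3,4] "river" : S\NP

NP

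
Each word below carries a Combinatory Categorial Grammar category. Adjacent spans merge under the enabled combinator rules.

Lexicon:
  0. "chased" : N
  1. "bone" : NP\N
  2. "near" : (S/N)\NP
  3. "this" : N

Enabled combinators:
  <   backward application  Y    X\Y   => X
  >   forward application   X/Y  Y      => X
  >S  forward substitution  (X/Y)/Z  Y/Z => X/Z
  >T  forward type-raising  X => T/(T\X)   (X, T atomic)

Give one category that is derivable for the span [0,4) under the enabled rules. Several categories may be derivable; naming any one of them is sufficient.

S

[0,4] S   >
  [0,3] S/N   <
    [0,2] NP   <
      [0,1] "chased" : N
      [1,2] "bone" : NP\N
    [2,3] "near" : (S/N)\NP
  [3,4] "this" : N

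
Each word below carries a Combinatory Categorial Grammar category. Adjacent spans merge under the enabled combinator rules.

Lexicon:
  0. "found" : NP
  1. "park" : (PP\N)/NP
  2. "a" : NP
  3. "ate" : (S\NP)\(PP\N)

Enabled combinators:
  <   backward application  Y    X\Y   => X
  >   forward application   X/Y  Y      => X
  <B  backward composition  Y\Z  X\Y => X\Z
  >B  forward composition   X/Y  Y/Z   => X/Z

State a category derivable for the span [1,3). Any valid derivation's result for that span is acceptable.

[0,4] S   <
  [0,1] "found" : NP
  [1,4] S\NP   <
    [1,3] PP\N   >
      [1,2] "park" : (PP\N)/NP
      [2,3] "a" : NP
    [3,4] "ate" : (S\NP)\(PP\N)

PP\N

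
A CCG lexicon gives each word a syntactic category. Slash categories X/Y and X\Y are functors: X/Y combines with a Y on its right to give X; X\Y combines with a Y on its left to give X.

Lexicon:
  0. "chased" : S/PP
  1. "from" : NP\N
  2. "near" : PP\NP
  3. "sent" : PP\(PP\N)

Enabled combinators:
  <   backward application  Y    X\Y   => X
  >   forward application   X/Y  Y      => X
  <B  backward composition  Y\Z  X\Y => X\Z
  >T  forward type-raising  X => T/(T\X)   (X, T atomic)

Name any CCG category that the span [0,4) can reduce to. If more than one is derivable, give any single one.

S

[0,4] S   >
  [0,1] "chased" : S/PP
  [1,4] PP   <
    [1,3] PP\N   <B
      [1,2] "from" : NP\N
      [2,3] "near" : PP\NP
    [3,4] "sent" : PP\(PP\N)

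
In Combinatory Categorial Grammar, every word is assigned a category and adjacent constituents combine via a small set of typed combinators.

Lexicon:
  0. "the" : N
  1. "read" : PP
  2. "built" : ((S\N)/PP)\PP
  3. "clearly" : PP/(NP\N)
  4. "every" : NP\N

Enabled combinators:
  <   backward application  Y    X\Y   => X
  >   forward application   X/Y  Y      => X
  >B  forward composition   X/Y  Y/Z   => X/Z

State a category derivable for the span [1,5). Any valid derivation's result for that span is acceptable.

[0,5] S   <
  [0,1] "the" : N
  [1,5] S\N   >
    [1,3] (S\N)/PP   <
      [1,2] "read" : PP
      [2,3] "built" : ((S\N)/PP)\PP
    [3,5] PP   >
      [3,4] "clearly" : PP/(NP\N)
      [4,5] "every" : NP\N

S\N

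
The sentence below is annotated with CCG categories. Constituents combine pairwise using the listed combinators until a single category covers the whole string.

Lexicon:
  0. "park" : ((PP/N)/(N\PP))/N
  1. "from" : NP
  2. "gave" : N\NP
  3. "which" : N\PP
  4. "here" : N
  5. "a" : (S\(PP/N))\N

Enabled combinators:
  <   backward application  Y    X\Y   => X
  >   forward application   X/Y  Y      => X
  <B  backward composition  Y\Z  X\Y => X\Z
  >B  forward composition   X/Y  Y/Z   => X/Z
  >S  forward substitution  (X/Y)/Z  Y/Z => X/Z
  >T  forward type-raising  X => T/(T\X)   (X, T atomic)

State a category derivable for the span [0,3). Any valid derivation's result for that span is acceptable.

[0,6] S   <
  [0,4] PP/N   >
    [0,3] (PP/N)/(N\PP)   >
      [0,1] "park" : ((PP/N)/(N\PP))/N
      [1,3] N   >
        [1,2] N/(N\NP)   >T
          [1,2] "from" : NP
        [2,3] "gave" : N\NP
    [3,4] "which" : N\PP
  [4,6] S\(PP/N)   <
    [4,5] "here" : N
    [5,6] "a" : (S\(PP/N))\N

(PP/N)/(N\PP)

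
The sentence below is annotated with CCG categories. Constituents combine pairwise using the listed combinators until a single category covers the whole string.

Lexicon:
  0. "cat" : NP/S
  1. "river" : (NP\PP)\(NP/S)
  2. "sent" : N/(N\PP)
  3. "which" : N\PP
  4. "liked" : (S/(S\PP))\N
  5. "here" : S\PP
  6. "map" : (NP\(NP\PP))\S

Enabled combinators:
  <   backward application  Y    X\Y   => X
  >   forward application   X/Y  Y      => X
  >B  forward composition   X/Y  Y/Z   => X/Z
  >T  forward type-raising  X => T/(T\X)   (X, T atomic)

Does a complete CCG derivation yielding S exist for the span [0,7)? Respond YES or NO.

NO

NP/S (NP\PP)\(NP/S) N/(N\PP) N\PP (S/(S\PP))\N S\PP (NP\(NP\PP))\S
CKY chart[0,7] = {N/(N\NP), NP, NP/(NP\NP), PP/(PP\NP), S/(S\NP)}; S ∉ chart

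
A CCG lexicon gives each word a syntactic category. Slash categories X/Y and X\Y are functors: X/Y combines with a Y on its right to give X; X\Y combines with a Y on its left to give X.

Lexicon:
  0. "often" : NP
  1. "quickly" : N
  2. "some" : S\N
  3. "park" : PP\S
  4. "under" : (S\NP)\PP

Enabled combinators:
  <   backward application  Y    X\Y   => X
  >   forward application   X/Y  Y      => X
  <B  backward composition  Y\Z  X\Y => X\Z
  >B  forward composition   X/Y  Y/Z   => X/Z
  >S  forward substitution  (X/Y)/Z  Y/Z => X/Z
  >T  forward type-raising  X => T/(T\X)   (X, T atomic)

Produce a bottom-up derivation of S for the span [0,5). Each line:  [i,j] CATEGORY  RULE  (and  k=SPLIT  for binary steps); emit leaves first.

[0,1] NP  lex  "often"
[1,2] N  lex  "quickly"
[2,3] S\N  lex  "some"
[3,4] PP\S  lex  "park"
[2,4] PP\N  <B  k=3
[1,4] PP  <  k=2
[4,5] (S\NP)\PP  lex  "under"
[1,5] S\NP  <  k=4
[0,5] S  <  k=1

[0,5] S   <
  [0,1] "often" : NP
  [1,5] S\NP   <
    [1,4] PP   <
      [1,2] "quickly" : N
      [2,4] PP\N   <B
        [2,3] "some" : S\N
        [3,4] "park" : PP\S
    [4,5] "under" : (S\NP)\PP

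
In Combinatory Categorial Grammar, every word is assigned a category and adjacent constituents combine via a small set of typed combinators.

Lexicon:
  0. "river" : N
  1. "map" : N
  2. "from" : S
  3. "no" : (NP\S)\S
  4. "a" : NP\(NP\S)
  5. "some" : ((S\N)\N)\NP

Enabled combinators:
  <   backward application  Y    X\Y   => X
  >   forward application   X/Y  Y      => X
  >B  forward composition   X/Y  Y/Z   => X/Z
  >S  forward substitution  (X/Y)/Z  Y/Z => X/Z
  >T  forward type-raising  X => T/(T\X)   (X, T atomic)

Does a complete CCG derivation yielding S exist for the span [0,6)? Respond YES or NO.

YES

[0,6] S   <
  [0,1] "river" : N
  [1,6] S\N   <
    [1,2] "map" : N
    [2,6] (S\N)\N   <
      [2,5] NP   <
        [2,4] NP\S   <
          [2,3] "from" : S
          [3,4] "no" : (NP\S)\S
        [4,5] "a" : NP\(NP\S)
      [5,6] "some" : ((S\N)\N)\NP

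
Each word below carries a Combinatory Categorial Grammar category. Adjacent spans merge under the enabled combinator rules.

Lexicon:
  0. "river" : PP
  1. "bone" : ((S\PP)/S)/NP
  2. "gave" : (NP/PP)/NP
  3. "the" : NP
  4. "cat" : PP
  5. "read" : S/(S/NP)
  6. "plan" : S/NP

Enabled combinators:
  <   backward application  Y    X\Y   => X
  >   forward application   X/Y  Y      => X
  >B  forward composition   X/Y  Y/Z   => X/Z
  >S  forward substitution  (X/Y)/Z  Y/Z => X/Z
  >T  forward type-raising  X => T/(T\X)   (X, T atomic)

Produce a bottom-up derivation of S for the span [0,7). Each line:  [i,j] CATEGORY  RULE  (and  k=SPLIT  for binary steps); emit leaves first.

[0,7] S   <
  [0,1] "river" : PP
  [1,7] S\PP   >
    [1,5] (S\PP)/S   >
      [1,2] "bone" : ((S\PP)/S)/NP
      [2,5] NP   >
        [2,4] NP/PP   >
          [2,3] "gave" : (NP/PP)/NP
          [3,4] "the" : NP
        [4,5] "cat" : PP
    [5,7] S   >
      [5,6] "read" : S/(S/NP)
      [6,7] "plan" : S/NP

[0,1] PP  lex  "river"
[1,2] ((S\PP)/S)/NP  lex  "bone"
[2,3] (NP/PP)/NP  lex  "gave"
[3,4] NP  lex  "the"
[2,4] NP/PP  >  k=3
[4,5] PP  lex  "cat"
[2,5] NP  >  k=4
[1,5] (S\PP)/S  >  k=2
[5,6] S/(S/NP)  lex  "read"
[6,7] S/NP  lex  "plan"
[5,7] S  >  k=6
[1,7] S\PP  >  k=5
[0,7] S  <  k=1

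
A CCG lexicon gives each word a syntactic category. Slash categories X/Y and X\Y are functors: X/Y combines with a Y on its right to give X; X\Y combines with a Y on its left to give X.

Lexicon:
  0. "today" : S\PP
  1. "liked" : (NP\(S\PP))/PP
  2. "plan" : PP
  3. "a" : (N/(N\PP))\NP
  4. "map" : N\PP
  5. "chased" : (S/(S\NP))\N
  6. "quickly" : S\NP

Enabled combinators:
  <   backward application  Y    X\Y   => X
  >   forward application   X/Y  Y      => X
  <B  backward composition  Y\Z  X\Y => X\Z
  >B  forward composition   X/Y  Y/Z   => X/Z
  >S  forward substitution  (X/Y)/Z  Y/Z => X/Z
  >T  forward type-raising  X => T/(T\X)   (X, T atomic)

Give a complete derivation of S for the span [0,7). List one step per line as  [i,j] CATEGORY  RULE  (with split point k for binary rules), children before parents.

[0,7] S   >
  [0,6] S/(S\NP)   <
    [0,5] N   >
      [0,4] N/(N\PP)   <
        [0,3] NP   <
          [0,1] "today" : S\PP
          [1,3] NP\(S\PP)   >
            [1,2] "liked" : (NP\(S\PP))/PP
            [2,3] "plan" : PP
        [3,4] "a" : (N/(N\PP))\NP
      [4,5] "map" : N\PP
    [5,6] "chased" : (S/(S\NP))\N
  [6,7] "quickly" : S\NP

[0,1] S\PP  lex  "today"
[1,2] (NP\(S\PP))/PP  lex  "liked"
[2,3] PP  lex  "plan"
[1,3] NP\(S\PP)  >  k=2
[0,3] NP  <  k=1
[3,4] (N/(N\PP))\NP  lex  "a"
[0,4] N/(N\PP)  <  k=3
[4,5] N\PP  lex  "map"
[0,5] N  >  k=4
[5,6] (S/(S\NP))\N  lex  "chased"
[0,6] S/(S\NP)  <  k=5
[6,7] S\NP  lex  "quickly"
[0,7] S  >  k=6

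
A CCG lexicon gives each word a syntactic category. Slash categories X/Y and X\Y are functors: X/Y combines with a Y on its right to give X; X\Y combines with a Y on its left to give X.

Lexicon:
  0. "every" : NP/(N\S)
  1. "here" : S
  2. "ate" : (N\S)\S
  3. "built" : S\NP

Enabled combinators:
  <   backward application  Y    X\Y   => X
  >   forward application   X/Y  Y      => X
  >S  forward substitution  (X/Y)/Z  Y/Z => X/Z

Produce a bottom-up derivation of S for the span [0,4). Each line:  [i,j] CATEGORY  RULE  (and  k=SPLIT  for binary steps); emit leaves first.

[0,1] NP/(N\S)  lex  "every"
[1,2] S  lex  "here"
[2,3] (N\S)\S  lex  "ate"
[1,3] N\S  <  k=2
[0,3] NP  >  k=1
[3,4] S\NP  lex  "built"
[0,4] S  <  k=3

[0,4] S   <
  [0,3] NP   >
    [0,1] "every" : NP/(N\S)
    [1,3] N\S   <
      [1,2] "here" : S
      [2,3] "ate" : (N\S)\S
  [3,4] "built" : S\NP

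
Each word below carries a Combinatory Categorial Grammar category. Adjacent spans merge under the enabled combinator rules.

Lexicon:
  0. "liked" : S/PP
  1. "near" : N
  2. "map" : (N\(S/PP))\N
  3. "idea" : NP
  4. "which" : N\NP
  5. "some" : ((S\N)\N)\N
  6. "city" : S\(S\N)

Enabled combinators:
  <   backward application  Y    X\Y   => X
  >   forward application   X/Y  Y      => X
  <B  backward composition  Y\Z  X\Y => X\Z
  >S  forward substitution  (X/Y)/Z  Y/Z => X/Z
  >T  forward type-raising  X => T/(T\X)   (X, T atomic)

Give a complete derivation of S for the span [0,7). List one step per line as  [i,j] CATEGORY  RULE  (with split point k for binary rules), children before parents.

[0,1] S/PP  lex  "liked"
[1,2] N  lex  "near"
[2,3] (N\(S/PP))\N  lex  "map"
[1,3] N\(S/PP)  <  k=2
[0,3] N  <  k=1
[3,4] NP  lex  "idea"
[3,4] N/(N\NP)  >T
[4,5] N\NP  lex  "which"
[3,5] N  >  k=4
[5,6] ((S\N)\N)\N  lex  "some"
[3,6] (S\N)\N  <  k=5
[0,6] S\N  <  k=3
[6,7] S\(S\N)  lex  "city"
[0,7] S  <  k=6

[0,7] S   <
  [0,6] S\N   <
    [0,3] N   <
      [0,1] "liked" : S/PP
      [1,3] N\(S/PP)   <
        [1,2] "near" : N
        [2,3] "map" : (N\(S/PP))\N
    [3,6] (S\N)\N   <
      [3,5] N   >
        [3,4] N/(N\NP)   >T
          [3,4] "idea" : NP
        [4,5] "which" : N\NP
      [5,6] "some" : ((S\N)\N)\N
  [6,7] "city" : S\(S\N)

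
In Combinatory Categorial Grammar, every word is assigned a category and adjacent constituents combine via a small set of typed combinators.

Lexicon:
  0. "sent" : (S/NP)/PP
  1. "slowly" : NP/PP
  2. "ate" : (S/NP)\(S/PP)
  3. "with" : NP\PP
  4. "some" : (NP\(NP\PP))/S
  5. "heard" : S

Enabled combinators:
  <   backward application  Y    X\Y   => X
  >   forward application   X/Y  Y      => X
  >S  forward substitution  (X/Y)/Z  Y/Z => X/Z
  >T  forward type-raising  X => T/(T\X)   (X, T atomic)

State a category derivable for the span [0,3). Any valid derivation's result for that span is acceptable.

S/NP

[0,6] S   >
  [0,3] S/NP   <
    [0,2] S/PP   >S
      [0,1] "sent" : (S/NP)/PP
      [1,2] "slowly" : NP/PP
    [2,3] "ate" : (S/NP)\(S/PP)
  [3,6] NP   <
    [3,4] "with" : NP\PP
    [4,6] NP\(NP\PP)   >
      [4,5] "some" : (NP\(NP\PP))/S
      [5,6] "heard" : S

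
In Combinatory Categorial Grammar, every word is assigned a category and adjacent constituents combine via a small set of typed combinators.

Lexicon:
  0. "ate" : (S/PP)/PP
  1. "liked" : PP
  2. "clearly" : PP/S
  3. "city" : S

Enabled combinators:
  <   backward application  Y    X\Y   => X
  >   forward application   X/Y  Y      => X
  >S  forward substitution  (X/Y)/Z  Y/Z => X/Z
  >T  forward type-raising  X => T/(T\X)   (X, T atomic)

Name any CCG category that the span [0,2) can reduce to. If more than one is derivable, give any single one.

S/PP

[0,4] S   >
  [0,2] S/PP   >
    [0,1] "ate" : (S/PP)/PP
    [1,2] "liked" : PP
  [2,4] PP   >
    [2,3] "clearly" : PP/S
    [3,4] "city" : S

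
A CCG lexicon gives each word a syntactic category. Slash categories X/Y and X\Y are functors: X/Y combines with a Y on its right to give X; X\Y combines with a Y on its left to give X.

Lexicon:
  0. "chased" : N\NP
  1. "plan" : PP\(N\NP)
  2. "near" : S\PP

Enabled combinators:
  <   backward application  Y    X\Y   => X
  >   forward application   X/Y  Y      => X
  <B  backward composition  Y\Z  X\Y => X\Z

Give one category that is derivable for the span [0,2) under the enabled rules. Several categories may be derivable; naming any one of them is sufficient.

[0,3] S   <
  [0,2] PP   <
    [0,1] "chased" : N\NP
    [1,2] "plan" : PP\(N\NP)
  [2,3] "near" : S\PP

PP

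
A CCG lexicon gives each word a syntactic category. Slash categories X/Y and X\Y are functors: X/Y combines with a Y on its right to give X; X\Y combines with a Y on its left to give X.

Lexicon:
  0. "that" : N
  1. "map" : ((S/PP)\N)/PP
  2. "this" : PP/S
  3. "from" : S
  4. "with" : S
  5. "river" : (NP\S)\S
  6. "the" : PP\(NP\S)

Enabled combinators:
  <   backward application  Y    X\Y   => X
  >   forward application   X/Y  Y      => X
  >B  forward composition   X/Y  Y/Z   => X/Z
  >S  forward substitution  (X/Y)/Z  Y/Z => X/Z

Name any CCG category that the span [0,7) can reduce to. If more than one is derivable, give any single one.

S

[0,7] S   >
  [0,4] S/PP   <
    [0,1] "that" : N
    [1,4] (S/PP)\N   >
      [1,2] "map" : ((S/PP)\N)/PP
      [2,4] PP   >
        [2,3] "this" : PP/S
        [3,4] "from" : S
  [4,7] PP   <
    [4,6] NP\S   <
      [4,5] "with" : S
      [5,6] "river" : (NP\S)\S
    [6,7] "the" : PP\(NP\S)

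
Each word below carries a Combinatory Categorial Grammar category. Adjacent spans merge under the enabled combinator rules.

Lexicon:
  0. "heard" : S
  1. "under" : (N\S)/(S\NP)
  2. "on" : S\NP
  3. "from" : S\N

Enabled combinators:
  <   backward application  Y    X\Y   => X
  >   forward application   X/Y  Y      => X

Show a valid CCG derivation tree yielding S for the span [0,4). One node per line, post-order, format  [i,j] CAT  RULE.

[0,1] S  lex  "heard"
[1,2] (N\S)/(S\NP)  lex  "under"
[2,3] S\NP  lex  "on"
[1,3] N\S  >  k=2
[0,3] N  <  k=1
[3,4] S\N  lex  "from"
[0,4] S  <  k=3

[0,4] S   <
  [0,3] N   <
    [0,1] "heard" : S
    [1,3] N\S   >
      [1,2] "under" : (N\S)/(S\NP)
      [2,3] "on" : S\NP
  [3,4] "from" : S\N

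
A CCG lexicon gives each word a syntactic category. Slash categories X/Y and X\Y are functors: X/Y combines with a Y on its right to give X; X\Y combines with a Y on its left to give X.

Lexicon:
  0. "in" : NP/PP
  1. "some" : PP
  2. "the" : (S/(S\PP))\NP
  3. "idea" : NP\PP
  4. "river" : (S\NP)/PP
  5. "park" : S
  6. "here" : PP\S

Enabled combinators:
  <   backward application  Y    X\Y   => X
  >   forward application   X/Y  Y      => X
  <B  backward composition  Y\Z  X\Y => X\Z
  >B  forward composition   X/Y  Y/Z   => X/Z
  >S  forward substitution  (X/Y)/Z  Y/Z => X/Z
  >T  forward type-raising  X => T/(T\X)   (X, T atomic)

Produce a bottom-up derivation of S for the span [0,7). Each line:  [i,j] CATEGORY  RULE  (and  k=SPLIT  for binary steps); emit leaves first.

[0,7] S   >
  [0,3] S/(S\PP)   <
    [0,2] NP   >
      [0,1] "in" : NP/PP
      [1,2] "some" : PP
    [2,3] "the" : (S/(S\PP))\NP
  [3,7] S\PP   <B
    [3,4] "idea" : NP\PP
    [4,7] S\NP   >
      [4,5] "river" : (S\NP)/PP
      [5,7] PP   >
        [5,6] PP/(PP\S)   >T
          [5,6] "park" : S
        [6,7] "here" : PP\S

[0,1] NP/PP  lex  "in"
[1,2] PP  lex  "some"
[0,2] NP  >  k=1
[2,3] (S/(S\PP))\NP  lex  "the"
[0,3] S/(S\PP)  <  k=2
[3,4] NP\PP  lex  "idea"
[4,5] (S\NP)/PP  lex  "river"
[5,6] S  lex  "park"
[5,6] PP/(PP\S)  >T
[6,7] PP\S  lex  "here"
[5,7] PP  >  k=6
[4,7] S\NP  >  k=5
[3,7] S\PP  <B  k=4
[0,7] S  >  k=3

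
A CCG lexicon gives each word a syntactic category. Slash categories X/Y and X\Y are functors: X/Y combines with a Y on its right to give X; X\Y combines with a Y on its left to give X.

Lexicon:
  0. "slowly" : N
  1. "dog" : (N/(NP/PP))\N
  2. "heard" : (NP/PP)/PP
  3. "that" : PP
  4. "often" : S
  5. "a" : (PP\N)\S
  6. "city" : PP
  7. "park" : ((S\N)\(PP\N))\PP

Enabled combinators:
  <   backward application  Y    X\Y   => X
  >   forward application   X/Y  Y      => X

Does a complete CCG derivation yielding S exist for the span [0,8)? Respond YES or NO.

YES

[0,8] S   <
  [0,4] N   >
    [0,2] N/(NP/PP)   <
      [0,1] "slowly" : N
      [1,2] "dog" : (N/(NP/PP))\N
    [2,4] NP/PP   >
      [2,3] "heard" : (NP/PP)/PP
      [3,4] "that" : PP
  [4,8] S\N   <
    [4,6] PP\N   <
      [4,5] "often" : S
      [5,6] "a" : (PP\N)\S
    [6,8] (S\N)\(PP\N)   <
      [6,7] "city" : PP
      [7,8] "park" : ((S\N)\(PP\N))\PP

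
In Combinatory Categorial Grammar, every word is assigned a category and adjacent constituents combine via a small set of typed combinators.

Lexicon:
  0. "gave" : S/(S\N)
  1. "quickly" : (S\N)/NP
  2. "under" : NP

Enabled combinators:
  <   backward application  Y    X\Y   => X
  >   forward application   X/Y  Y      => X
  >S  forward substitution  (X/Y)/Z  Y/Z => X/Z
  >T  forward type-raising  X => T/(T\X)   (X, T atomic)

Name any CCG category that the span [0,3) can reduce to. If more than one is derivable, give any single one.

[0,3] S   >
  [0,1] "gave" : S/(S\N)
  [1,3] S\N   >
    [1,2] "quickly" : (S\N)/NP
    [2,3] "under" : NP

S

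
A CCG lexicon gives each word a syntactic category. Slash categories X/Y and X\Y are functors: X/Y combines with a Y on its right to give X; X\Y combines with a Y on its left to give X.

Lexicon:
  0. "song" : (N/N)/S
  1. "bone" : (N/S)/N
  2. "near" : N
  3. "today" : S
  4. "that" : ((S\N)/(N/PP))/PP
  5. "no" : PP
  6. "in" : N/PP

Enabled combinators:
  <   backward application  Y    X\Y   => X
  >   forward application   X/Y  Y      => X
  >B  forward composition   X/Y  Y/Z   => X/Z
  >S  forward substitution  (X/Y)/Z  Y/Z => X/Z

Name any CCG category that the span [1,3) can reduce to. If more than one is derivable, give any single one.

[0,7] S   <
  [0,4] N   >
    [0,3] N/S   >S
      [0,1] "song" : (N/N)/S
      [1,3] N/S   >
        [1,2] "bone" : (N/S)/N
        [2,3] "near" : N
    [3,4] "today" : S
  [4,7] S\N   >
    [4,6] (S\N)/(N/PP)   >
      [4,5] "that" : ((S\N)/(N/PP))/PP
      [5,6] "no" : PP
    [6,7] "in" : N/PP

N/S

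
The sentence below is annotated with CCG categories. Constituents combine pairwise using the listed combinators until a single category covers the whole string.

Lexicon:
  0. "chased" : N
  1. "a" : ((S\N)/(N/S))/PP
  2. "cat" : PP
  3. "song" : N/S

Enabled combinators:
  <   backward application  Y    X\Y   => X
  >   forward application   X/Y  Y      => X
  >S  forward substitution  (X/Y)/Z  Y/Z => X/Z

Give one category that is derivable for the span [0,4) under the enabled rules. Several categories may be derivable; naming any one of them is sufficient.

S

[0,4] S   <
  [0,1] "chased" : N
  [1,4] S\N   >
    [1,3] (S\N)/(N/S)   >
      [1,2] "a" : ((S\N)/(N/S))/PP
      [2,3] "cat" : PP
    [3,4] "song" : N/S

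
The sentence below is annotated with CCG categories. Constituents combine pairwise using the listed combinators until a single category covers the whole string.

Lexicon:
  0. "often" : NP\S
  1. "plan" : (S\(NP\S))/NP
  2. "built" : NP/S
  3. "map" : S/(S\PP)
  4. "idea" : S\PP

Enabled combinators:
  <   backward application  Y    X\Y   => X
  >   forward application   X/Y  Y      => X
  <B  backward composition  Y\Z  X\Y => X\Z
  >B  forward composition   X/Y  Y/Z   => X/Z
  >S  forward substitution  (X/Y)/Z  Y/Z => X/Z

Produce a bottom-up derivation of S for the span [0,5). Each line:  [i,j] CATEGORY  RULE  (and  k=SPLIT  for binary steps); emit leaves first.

[0,5] S   <
  [0,1] "often" : NP\S
  [1,5] S\(NP\S)   >
    [1,2] "plan" : (S\(NP\S))/NP
    [2,5] NP   >
      [2,3] "built" : NP/S
      [3,5] S   >
        [3,4] "map" : S/(S\PP)
        [4,5] "idea" : S\PP

[0,1] NP\S  lex  "often"
[1,2] (S\(NP\S))/NP  lex  "plan"
[2,3] NP/S  lex  "built"
[3,4] S/(S\PP)  lex  "map"
[4,5] S\PP  lex  "idea"
[3,5] S  >  k=4
[2,5] NP  >  k=3
[1,5] S\(NP\S)  >  k=2
[0,5] S  <  k=1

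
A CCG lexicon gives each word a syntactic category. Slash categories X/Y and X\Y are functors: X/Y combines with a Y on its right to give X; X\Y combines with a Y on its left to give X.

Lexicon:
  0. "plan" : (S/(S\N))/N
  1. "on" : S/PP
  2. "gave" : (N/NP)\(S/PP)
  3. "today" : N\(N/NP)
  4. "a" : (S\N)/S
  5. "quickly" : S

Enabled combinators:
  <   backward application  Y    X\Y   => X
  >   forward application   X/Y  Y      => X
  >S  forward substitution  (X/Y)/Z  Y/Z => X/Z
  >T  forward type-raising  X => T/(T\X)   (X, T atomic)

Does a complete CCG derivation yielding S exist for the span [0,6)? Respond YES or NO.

YES

[0,6] S   >
  [0,4] S/(S\N)   >
    [0,1] "plan" : (S/(S\N))/N
    [1,4] N   <
      [1,3] N/NP   <
        [1,2] "on" : S/PP
        [2,3] "gave" : (N/NP)\(S/PP)
      [3,4] "today" : N\(N/NP)
  [4,6] S\N   >
    [4,5] "a" : (S\N)/S
    [5,6] "quickly" : S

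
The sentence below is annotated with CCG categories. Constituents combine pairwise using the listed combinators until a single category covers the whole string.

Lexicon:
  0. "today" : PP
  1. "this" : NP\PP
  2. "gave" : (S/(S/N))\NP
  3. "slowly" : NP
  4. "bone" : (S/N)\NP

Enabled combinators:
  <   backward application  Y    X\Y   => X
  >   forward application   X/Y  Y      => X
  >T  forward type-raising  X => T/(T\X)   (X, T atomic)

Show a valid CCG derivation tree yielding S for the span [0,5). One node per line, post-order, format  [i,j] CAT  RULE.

[0,5] S   >
  [0,3] S/(S/N)   <
    [0,2] NP   <
      [0,1] "today" : PP
      [1,2] "this" : NP\PP
    [2,3] "gave" : (S/(S/N))\NP
  [3,5] S/N   <
    [3,4] "slowly" : NP
    [4,5] "bone" : (S/N)\NP

[0,1] PP  lex  "today"
[1,2] NP\PP  lex  "this"
[0,2] NP  <  k=1
[2,3] (S/(S/N))\NP  lex  "gave"
[0,3] S/(S/N)  <  k=2
[3,4] NP  lex  "slowly"
[4,5] (S/N)\NP  lex  "bone"
[3,5] S/N  <  k=4
[0,5] S  >  k=3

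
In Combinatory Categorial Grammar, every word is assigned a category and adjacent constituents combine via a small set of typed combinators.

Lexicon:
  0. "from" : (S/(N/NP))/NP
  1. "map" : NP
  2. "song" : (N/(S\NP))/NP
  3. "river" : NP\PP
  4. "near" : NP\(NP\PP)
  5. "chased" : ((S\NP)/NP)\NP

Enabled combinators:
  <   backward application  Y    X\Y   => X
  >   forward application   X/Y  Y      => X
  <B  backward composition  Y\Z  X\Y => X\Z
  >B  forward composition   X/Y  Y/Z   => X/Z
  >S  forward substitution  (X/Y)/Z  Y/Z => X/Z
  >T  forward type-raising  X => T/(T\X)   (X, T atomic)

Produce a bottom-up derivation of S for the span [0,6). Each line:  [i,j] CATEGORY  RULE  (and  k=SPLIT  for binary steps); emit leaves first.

[0,1] (S/(N/NP))/NP  lex  "from"
[1,2] NP  lex  "map"
[0,2] S/(N/NP)  >  k=1
[2,3] (N/(S\NP))/NP  lex  "song"
[3,4] NP\PP  lex  "river"
[4,5] NP\(NP\PP)  lex  "near"
[3,5] NP  <  k=4
[5,6] ((S\NP)/NP)\NP  lex  "chased"
[3,6] (S\NP)/NP  <  k=5
[2,6] N/NP  >S  k=3
[0,6] S  >  k=2

[0,6] S   >
  [0,2] S/(N/NP)   >
    [0,1] "from" : (S/(N/NP))/NP
    [1,2] "map" : NP
  [2,6] N/NP   >S
    [2,3] "song" : (N/(S\NP))/NP
    [3,6] (S\NP)/NP   <
      [3,5] NP   <
        [3,4] "river" : NP\PP
        [4,5] "near" : NP\(NP\PP)
      [5,6] "chased" : ((S\NP)/NP)\NP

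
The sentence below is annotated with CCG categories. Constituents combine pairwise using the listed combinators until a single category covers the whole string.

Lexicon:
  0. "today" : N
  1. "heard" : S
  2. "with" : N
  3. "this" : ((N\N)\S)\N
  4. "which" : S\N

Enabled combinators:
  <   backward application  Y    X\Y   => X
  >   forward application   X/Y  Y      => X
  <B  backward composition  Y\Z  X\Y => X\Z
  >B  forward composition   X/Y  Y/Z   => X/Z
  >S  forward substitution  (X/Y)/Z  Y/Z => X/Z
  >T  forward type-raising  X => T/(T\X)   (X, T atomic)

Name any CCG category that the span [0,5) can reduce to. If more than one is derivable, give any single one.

S

[0,5] S   <
  [0,1] "today" : N
  [1,5] S\N   <B
    [1,4] N\N   <
      [1,2] "heard" : S
      [2,4] (N\N)\S   <
        [2,3] "with" : N
        [3,4] "this" : ((N\N)\S)\N
    [4,5] "which" : S\N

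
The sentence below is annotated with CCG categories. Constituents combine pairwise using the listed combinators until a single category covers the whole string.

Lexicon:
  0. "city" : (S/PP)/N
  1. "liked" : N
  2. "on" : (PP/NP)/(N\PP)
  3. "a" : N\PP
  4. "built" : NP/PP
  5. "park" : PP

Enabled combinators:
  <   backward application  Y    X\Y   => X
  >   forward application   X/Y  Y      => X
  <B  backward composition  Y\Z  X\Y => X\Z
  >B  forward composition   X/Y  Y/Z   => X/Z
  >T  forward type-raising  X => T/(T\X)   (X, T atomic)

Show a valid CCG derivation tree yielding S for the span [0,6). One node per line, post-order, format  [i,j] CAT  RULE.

[0,6] S   >
  [0,2] S/PP   >
    [0,1] "city" : (S/PP)/N
    [1,2] "liked" : N
  [2,6] PP   >
    [2,4] PP/NP   >
      [2,3] "on" : (PP/NP)/(N\PP)
      [3,4] "a" : N\PP
    [4,6] NP   >
      [4,5] "built" : NP/PP
      [5,6] "park" : PP

[0,1] (S/PP)/N  lex  "city"
[1,2] N  lex  "liked"
[0,2] S/PP  >  k=1
[2,3] (PP/NP)/(N\PP)  lex  "on"
[3,4] N\PP  lex  "a"
[2,4] PP/NP  >  k=3
[4,5] NP/PP  lex  "built"
[5,6] PP  lex  "park"
[4,6] NP  >  k=5
[2,6] PP  >  k=4
[0,6] S  >  k=2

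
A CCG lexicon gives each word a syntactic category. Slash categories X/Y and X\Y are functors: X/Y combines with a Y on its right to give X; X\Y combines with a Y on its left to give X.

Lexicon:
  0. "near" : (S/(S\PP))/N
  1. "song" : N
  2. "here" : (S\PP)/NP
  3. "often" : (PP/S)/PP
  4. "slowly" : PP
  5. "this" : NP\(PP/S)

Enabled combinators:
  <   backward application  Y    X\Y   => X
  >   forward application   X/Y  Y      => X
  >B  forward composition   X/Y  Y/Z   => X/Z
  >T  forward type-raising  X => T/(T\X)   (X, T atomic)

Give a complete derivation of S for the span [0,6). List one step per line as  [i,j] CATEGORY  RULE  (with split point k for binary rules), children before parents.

[0,1] (S/(S\PP))/N  lex  "near"
[1,2] N  lex  "song"
[0,2] S/(S\PP)  >  k=1
[2,3] (S\PP)/NP  lex  "here"
[3,4] (PP/S)/PP  lex  "often"
[4,5] PP  lex  "slowly"
[3,5] PP/S  >  k=4
[5,6] NP\(PP/S)  lex  "this"
[3,6] NP  <  k=5
[2,6] S\PP  >  k=3
[0,6] S  >  k=2

[0,6] S   >
  [0,2] S/(S\PP)   >
    [0,1] "near" : (S/(S\PP))/N
    [1,2] "song" : N
  [2,6] S\PP   >
    [2,3] "here" : (S\PP)/NP
    [3,6] NP   <
      [3,5] PP/S   >
        [3,4] "often" : (PP/S)/PP
        [4,5] "slowly" : PP
      [5,6] "this" : NP\(PP/S)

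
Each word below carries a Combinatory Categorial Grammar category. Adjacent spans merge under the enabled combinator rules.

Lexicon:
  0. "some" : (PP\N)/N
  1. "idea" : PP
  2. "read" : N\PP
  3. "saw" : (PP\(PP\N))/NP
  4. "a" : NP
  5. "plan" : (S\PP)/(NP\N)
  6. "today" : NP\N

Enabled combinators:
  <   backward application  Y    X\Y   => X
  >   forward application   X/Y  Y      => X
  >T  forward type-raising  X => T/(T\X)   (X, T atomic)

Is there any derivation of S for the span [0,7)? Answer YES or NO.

YES

[0,7] S   <
  [0,5] PP   <
    [0,3] PP\N   >
      [0,1] "some" : (PP\N)/N
      [1,3] N   <
        [1,2] "idea" : PP
        [2,3] "read" : N\PP
    [3,5] PP\(PP\N)   >
      [3,4] "saw" : (PP\(PP\N))/NP
      [4,5] "a" : NP
  [5,7] S\PP   >
    [5,6] "plan" : (S\PP)/(NP\N)
    [6,7] "today" : NP\N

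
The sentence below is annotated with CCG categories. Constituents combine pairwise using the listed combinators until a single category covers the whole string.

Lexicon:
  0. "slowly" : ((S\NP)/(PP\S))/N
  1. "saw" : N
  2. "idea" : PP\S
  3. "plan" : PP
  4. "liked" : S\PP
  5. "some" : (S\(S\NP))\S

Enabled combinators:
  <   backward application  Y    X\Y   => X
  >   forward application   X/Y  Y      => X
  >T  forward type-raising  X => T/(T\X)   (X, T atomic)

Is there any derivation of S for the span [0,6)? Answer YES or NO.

YES

[0,6] S   <
  [0,3] S\NP   >
    [0,2] (S\NP)/(PP\S)   >
      [0,1] "slowly" : ((S\NP)/(PP\S))/N
      [1,2] "saw" : N
    [2,3] "idea" : PP\S
  [3,6] S\(S\NP)   <
    [3,5] S   >
      [3,4] S/(S\PP)   >T
        [3,4] "plan" : PP
      [4,5] "liked" : S\PP
    [5,6] "some" : (S\(S\NP))\S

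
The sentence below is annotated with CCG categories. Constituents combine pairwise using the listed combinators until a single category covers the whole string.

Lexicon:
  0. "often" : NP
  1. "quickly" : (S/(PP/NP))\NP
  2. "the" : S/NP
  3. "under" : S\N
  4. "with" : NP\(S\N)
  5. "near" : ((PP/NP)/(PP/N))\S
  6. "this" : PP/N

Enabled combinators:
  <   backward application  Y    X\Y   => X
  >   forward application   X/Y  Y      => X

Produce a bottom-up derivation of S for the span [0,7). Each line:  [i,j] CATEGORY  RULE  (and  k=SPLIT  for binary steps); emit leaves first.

[0,1] NP  lex  "often"
[1,2] (S/(PP/NP))\NP  lex  "quickly"
[0,2] S/(PP/NP)  <  k=1
[2,3] S/NP  lex  "the"
[3,4] S\N  lex  "under"
[4,5] NP\(S\N)  lex  "with"
[3,5] NP  <  k=4
[2,5] S  >  k=3
[5,6] ((PP/NP)/(PP/N))\S  lex  "near"
[2,6] (PP/NP)/(PP/N)  <  k=5
[6,7] PP/N  lex  "this"
[2,7] PP/NP  >  k=6
[0,7] S  >  k=2

[0,7] S   >
  [0,2] S/(PP/NP)   <
    [0,1] "often" : NP
    [1,2] "quickly" : (S/(PP/NP))\NP
  [2,7] PP/NP   >
    [2,6] (PP/NP)/(PP/N)   <
      [2,5] S   >
        [2,3] "the" : S/NP
        [3,5] NP   <
          [3,4] "under" : S\N
          [4,5] "with" : NP\(S\N)
      [5,6] "near" : ((PP/NP)/(PP/N))\S
    [6,7] "this" : PP/N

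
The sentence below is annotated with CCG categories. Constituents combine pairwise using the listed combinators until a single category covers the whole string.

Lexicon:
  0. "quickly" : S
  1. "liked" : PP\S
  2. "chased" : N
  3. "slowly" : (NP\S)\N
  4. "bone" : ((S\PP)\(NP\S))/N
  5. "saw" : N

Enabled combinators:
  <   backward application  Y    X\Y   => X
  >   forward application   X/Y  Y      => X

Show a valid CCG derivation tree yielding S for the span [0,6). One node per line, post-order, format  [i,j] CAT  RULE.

[0,1] S  lex  "quickly"
[1,2] PP\S  lex  "liked"
[0,2] PP  <  k=1
[2,3] N  lex  "chased"
[3,4] (NP\S)\N  lex  "slowly"
[2,4] NP\S  <  k=3
[4,5] ((S\PP)\(NP\S))/N  lex  "bone"
[5,6] N  lex  "saw"
[4,6] (S\PP)\(NP\S)  >  k=5
[2,6] S\PP  <  k=4
[0,6] S  <  k=2

[0,6] S   <
  [0,2] PP   <
    [0,1] "quickly" : S
    [1,2] "liked" : PP\S
  [2,6] S\PP   <
    [2,4] NP\S   <
      [2,3] "chased" : N
      [3,4] "slowly" : (NP\S)\N
    [4,6] (S\PP)\(NP\S)   >
      [4,5] "bone" : ((S\PP)\(NP\S))/N
      [5,6] "saw" : N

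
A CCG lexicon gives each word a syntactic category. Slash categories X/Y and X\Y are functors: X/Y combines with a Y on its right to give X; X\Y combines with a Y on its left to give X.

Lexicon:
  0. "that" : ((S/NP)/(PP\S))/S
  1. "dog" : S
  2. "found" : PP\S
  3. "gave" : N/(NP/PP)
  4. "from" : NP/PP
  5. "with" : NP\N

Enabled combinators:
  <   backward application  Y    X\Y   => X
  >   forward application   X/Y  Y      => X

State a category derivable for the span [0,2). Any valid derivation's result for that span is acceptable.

[0,6] S   >
  [0,3] S/NP   >
    [0,2] (S/NP)/(PP\S)   >
      [0,1] "that" : ((S/NP)/(PP\S))/S
      [1,2] "dog" : S
    [2,3] "found" : PP\S
  [3,6] NP   <
    [3,5] N   >
      [3,4] "gave" : N/(NP/PP)
      [4,5] "from" : NP/PP
    [5,6] "with" : NP\N

(S/NP)/(PP\S)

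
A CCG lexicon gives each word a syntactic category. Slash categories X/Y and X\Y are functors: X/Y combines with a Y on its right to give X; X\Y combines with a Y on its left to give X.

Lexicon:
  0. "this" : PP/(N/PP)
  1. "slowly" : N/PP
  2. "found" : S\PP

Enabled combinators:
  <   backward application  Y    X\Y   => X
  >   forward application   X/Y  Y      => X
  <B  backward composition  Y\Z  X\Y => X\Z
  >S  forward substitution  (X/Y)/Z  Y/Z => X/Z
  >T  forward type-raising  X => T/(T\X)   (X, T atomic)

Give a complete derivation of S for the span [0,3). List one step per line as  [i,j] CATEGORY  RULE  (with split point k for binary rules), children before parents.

[0,1] PP/(N/PP)  lex  "this"
[1,2] N/PP  lex  "slowly"
[0,2] PP  >  k=1
[2,3] S\PP  lex  "found"
[0,3] S  <  k=2

[0,3] S   <
  [0,2] PP   >
    [0,1] "this" : PP/(N/PP)
    [1,2] "slowly" : N/PP
  [2,3] "found" : S\PP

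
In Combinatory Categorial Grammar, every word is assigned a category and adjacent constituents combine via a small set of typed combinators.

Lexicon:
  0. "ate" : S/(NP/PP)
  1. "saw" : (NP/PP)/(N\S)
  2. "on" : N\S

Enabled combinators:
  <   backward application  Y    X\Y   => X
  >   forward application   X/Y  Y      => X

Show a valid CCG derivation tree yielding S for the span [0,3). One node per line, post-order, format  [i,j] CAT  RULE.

[0,3] S   >
  [0,1] "ate" : S/(NP/PP)
  [1,3] NP/PP   >
    [1,2] "saw" : (NP/PP)/(N\S)
    [2,3] "on" : N\S

[0,1] S/(NP/PP)  lex  "ate"
[1,2] (NP/PP)/(N\S)  lex  "saw"
[2,3] N\S  lex  "on"
[1,3] NP/PP  >  k=2
[0,3] S  >  k=1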